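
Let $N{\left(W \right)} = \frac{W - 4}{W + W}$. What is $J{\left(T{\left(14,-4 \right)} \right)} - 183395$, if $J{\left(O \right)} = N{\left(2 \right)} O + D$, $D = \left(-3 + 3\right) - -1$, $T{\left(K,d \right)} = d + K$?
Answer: $-183399$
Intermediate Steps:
$T{\left(K,d \right)} = K + d$
$D = 1$ ($D = 0 + 1 = 1$)
$N{\left(W \right)} = \frac{-4 + W}{2 W}$
$J{\left(O \right)} = 1 - \frac{O}{2}$ ($J{\left(O \right)} = \frac{-4 + 2}{2 \cdot 2} O + 1 = \frac{1}{2} \cdot \frac{1}{2} \left(-2\right) O + 1 = - \frac{O}{2} + 1 = 1 - \frac{O}{2}$)
$J{\left(T{\left(14,-4 \right)} \right)} - 183395 = \left(1 - \frac{14 - 4}{2}\right) - 183395 = \left(1 - 5\right) - 183395 = -4 - 183395 = -183399$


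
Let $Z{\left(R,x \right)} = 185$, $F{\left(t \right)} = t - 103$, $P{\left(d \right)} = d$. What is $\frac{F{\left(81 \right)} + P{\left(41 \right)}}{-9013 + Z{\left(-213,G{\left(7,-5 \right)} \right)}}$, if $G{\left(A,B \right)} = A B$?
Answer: $- \frac{19}{8828} \approx -0.0021522$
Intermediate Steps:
$F{\left(t \right)} = -103 + t$
$\frac{F{\left(81 \right)} + P{\left(41 \right)}}{-9013 + Z{\left(-213,G{\left(7,-5 \right)} \right)}} = \frac{\left(-103 + 81\right) + 41}{-9013 + 185} = \frac{-22 + 41}{-8828} = 19 \left(- \frac{1}{8828}\right) = - \frac{19}{8828}$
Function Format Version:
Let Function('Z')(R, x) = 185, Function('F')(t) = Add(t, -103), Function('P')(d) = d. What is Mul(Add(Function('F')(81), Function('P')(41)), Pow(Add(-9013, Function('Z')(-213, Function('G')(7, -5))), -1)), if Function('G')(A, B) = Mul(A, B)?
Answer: Rational(-19, 8828) ≈ -0.0021522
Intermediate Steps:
Function('F')(t) = Add(-103, t)
Mul(Add(Function('F')(81), Function('P')(41)), Pow(Add(-9013, Function('Z')(-213, Function('G')(7, -5))), -1)) = Mul(Add(Add(-103, 81), 41), Pow(Add(-9013, 185), -1)) = Mul(Add(-22, 41), Pow(-8828, -1)) = Mul(19, Rational(-1, 8828)) = Rational(-19, 8828)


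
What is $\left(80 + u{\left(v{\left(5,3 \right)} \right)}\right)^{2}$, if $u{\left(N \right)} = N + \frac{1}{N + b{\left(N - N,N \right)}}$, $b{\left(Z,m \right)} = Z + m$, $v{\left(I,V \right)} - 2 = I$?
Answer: $\frac{1485961}{196} \approx 7581.4$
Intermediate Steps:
$v{\left(I,V \right)} = 2 + I$
$u{\left(N \right)} = N + \frac{1}{2 N}$ ($u{\left(N \right)} = N + \frac{1}{N + \left(\left(N - N\right) + N\right)} = N + \frac{1}{N + \left(0 + N\right)} = N + \frac{1}{N + N} = N + \frac{1}{2 N}$)
$\left(80 + u{\left(v{\left(5,3 \right)} \right)}\right)^{2} = \left(80 + \left(\left(2 + 5\right) + \frac{1}{2 \left(2 + 5\right)}\right)\right)^{2} = \left(80 + \left(7 + \frac{1}{2 \cdot 7}\right)\right)^{2} = \left(80 + \left(7 + \frac{1}{2} \cdot \frac{1}{7}\right)\right)^{2} = \left(80 + \left(7 + \frac{1}{14}\right)\right)^{2} = \left(80 + \frac{99}{14}\right)^{2} = \left(\frac{1219}{14}\right)^{2} = \frac{1485961}{196}$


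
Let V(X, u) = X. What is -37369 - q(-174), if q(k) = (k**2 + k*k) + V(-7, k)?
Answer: -97914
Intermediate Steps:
q(k) = -7 + 2*k**2 (q(k) = (k**2 + k*k) - 7 = (k**2 + k**2) - 7 = 2*k**2 - 7 = -7 + 2*k**2)
-37369 - q(-174) = -37369 - (-7 + 2*(-174)**2) = -37369 - (-7 + 2*30276) = -37369 - (-7 + 60552) = -37369 - 1*60545 = -37369 - 60545 = -97914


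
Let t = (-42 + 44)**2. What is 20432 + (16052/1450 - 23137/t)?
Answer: 42510579/2900 ≈ 14659.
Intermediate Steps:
t = 4 (t = 2**2 = 4)
20432 + (16052/1450 - 23137/t) = 20432 + (16052/1450 - 23137/4) = 20432 + (16052*(1/1450) - 23137*1/4) = 20432 + (8026/725 - 23137/4) = 20432 - 16742221/2900 = 42510579/2900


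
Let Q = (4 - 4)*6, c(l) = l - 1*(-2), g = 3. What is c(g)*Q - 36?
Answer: -36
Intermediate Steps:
c(l) = 2 + l (c(l) = l + 2 = 2 + l)
Q = 0 (Q = 0*6 = 0)
c(g)*Q - 36 = (2 + 3)*0 - 36 = 5*0 - 36 = 0 - 36 = -36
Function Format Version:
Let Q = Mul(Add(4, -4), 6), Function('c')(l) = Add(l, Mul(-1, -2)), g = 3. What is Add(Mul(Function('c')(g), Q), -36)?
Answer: -36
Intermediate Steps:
Function('c')(l) = Add(2, l) (Function('c')(l) = Add(l, 2) = Add(2, l))
Q = 0 (Q = Mul(0, 6) = 0)
Add(Mul(Function('c')(g), Q), -36) = Add(Mul(Add(2, 3), 0), -36) = Add(Mul(5, 0), -36) = Add(0, -36) = -36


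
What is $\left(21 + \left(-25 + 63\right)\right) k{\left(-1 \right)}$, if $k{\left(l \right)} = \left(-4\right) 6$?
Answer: $-1416$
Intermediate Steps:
$k{\left(l \right)} = -24$
$\left(21 + \left(-25 + 63\right)\right) k{\left(-1 \right)} = \left(21 + \left(-25 + 63\right)\right) \left(-24\right) = \left(21 + 38\right) \left(-24\right) = 59 \left(-24\right) = -1416$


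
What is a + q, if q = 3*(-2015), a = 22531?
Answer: 16486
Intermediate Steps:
q = -6045
a + q = 22531 - 6045 = 16486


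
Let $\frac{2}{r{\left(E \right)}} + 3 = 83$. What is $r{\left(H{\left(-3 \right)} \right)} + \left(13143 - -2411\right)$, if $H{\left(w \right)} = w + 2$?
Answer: $\frac{622161}{40} \approx 15554.0$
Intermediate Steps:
$H{\left(w \right)} = 2 + w$
$r{\left(E \right)} = \frac{1}{40}$ ($r{\left(E \right)} = \frac{2}{-3 + 83} = \frac{2}{80} = 2 \cdot \frac{1}{80} = \frac{1}{40}$)
$r{\left(H{\left(-3 \right)} \right)} + \left(13143 - -2411\right) = \frac{1}{40} + \left(13143 - -2411\right) = \frac{1}{40} + \left(13143 + 2411\right) = \frac{1}{40} + 15554 = \frac{622161}{40}$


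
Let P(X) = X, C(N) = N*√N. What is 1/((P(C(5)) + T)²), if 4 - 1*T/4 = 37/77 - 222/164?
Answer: 50159718225667281/6457160338054073761 - 19362753789334340*√5/6457160338054073761 ≈ 0.0010629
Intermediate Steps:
C(N) = N^(3/2)
T = 61538/3157 (T = 16 - 4*(37/77 - 222/164) = 16 - 4*(37*(1/77) - 222*1/164) = 16 - 4*(37/77 - 111/82) = 16 - 4*(-5513/6314) = 16 + 11026/3157 = 61538/3157 ≈ 19.493)
1/((P(C(5)) + T)²) = 1/((5^(3/2) + 61538/3157)²) = 1/((5*√5 + 61538/3157)²) = 1/((61538/3157 + 5*√5)²) = (61538/3157 + 5*√5)⁻²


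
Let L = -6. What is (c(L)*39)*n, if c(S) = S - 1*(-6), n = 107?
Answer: 0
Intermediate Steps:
c(S) = 6 + S (c(S) = S + 6 = 6 + S)
(c(L)*39)*n = ((6 - 6)*39)*107 = (0*39)*107 = 0*107 = 0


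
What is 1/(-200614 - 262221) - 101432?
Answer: -46946279721/462835 ≈ -1.0143e+5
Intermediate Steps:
1/(-200614 - 262221) - 101432 = 1/(-462835) - 101432 = -1/462835 - 101432 = -46946279721/462835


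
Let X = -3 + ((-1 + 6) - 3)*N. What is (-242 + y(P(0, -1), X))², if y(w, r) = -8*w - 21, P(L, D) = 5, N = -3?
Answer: 91809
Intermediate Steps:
X = -9 (X = -3 + ((-1 + 6) - 3)*(-3) = -3 + (5 - 3)*(-3) = -3 + 2*(-3) = -3 - 6 = -9)
y(w, r) = -21 - 8*w
(-242 + y(P(0, -1), X))² = (-242 + (-21 - 8*5))² = (-242 + (-21 - 40))² = (-242 - 61)² = (-303)² = 91809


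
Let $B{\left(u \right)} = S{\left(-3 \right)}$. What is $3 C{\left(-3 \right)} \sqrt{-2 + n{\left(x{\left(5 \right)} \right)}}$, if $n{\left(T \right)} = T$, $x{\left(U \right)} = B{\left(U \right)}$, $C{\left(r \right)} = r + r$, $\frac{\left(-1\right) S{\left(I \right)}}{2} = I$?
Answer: $-36$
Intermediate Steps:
$S{\left(I \right)} = - 2 I$
$C{\left(r \right)} = 2 r$
$B{\left(u \right)} = 6$ ($B{\left(u \right)} = \left(-2\right) \left(-3\right) = 6$)
$x{\left(U \right)} = 6$
$3 C{\left(-3 \right)} \sqrt{-2 + n{\left(x{\left(5 \right)} \right)}} = 3 \cdot 2 \left(-3\right) \sqrt{-2 + 6} = 3 \left(-6\right) \sqrt{4} = \left(-18\right) 2 = -36$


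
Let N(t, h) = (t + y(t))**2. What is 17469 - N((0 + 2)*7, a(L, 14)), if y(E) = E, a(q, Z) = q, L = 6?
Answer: 16685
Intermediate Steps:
N(t, h) = 4*t**2 (N(t, h) = (t + t)**2 = (2*t)**2 = 4*t**2)
17469 - N((0 + 2)*7, a(L, 14)) = 17469 - 4*((0 + 2)*7)**2 = 17469 - 4*(2*7)**2 = 17469 - 4*14**2 = 17469 - 4*196 = 17469 - 1*784 = 17469 - 784 = 16685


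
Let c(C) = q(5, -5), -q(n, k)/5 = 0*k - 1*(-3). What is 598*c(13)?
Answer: -8970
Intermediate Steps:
q(n, k) = -15 (q(n, k) = -5*(0*k - 1*(-3)) = -5*(0 + 3) = -5*3 = -15)
c(C) = -15
598*c(13) = 598*(-15) = -8970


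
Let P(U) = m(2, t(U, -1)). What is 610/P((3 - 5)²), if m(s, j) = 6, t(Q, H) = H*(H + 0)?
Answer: 305/3 ≈ 101.67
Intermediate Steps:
t(Q, H) = H² (t(Q, H) = H*H = H²)
P(U) = 6
610/P((3 - 5)²) = 610/6 = 610*(⅙) = 305/3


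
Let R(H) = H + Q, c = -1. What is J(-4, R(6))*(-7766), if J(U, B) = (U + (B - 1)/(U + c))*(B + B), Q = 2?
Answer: 3354912/5 ≈ 6.7098e+5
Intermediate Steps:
R(H) = 2 + H (R(H) = H + 2 = 2 + H)
J(U, B) = 2*B*(U + (-1 + B)/(-1 + U)) (J(U, B) = (U + (B - 1)/(U - 1))*(B + B) = (U + (-1 + B)/(-1 + U))*(2*B) = 2*B*(U + (-1 + B)/(-1 + U)))
J(-4, R(6))*(-7766) = (2*(2 + 6)*(-1 + (2 + 6) + (-4)**2 - 1*(-4))/(-1 - 4))*(-7766) = (2*8*(-1 + 8 + 16 + 4)/(-5))*(-7766) = (2*8*(-1/5)*27)*(-7766) = -432/5*(-7766) = 3354912/5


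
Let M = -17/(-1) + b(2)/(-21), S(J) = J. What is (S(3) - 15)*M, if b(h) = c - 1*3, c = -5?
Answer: -1460/7 ≈ -208.57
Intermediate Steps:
b(h) = -8 (b(h) = -5 - 1*3 = -5 - 3 = -8)
M = 365/21 (M = -17/(-1) - 8/(-21) = -17*(-1) - 8*(-1/21) = 17 + 8/21 = 365/21 ≈ 17.381)
(S(3) - 15)*M = (3 - 15)*(365/21) = -12*365/21 = -1460/7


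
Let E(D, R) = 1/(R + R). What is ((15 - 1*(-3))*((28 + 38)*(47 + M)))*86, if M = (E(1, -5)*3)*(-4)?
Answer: 24622488/5 ≈ 4.9245e+6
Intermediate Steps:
E(D, R) = 1/(2*R)
M = 6/5 (M = (((½)/(-5))*3)*(-4) = (((½)*(-⅕))*3)*(-4) = -⅒*3*(-4) = -3/10*(-4) = 6/5 ≈ 1.2000)
((15 - 1*(-3))*((28 + 38)*(47 + M)))*86 = ((15 - 1*(-3))*((28 + 38)*(47 + 6/5)))*86 = ((15 + 3)*(66*(241/5)))*86 = (18*(15906/5))*86 = (286308/5)*86 = 24622488/5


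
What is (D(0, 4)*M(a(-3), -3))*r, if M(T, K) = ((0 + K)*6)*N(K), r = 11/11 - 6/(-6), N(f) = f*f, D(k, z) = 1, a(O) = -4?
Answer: -324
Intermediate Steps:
N(f) = f**2
r = 2 (r = 11*(1/11) - 6*(-1/6) = 1 + 1 = 2)
M(T, K) = 6*K**3 (M(T, K) = ((0 + K)*6)*K**2 = (K*6)*K**2 = (6*K)*K**2 = 6*K**3)
(D(0, 4)*M(a(-3), -3))*r = (1*(6*(-3)**3))*2 = (1*(6*(-27)))*2 = (1*(-162))*2 = -162*2 = -324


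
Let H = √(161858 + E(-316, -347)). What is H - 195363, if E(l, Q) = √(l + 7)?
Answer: -195363 + √(161858 + I*√309) ≈ -1.9496e+5 + 0.021847*I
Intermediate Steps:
E(l, Q) = √(7 + l)
H = √(161858 + I*√309) (H = √(161858 + √(7 - 316)) = √(161858 + √(-309)) = √(161858 + I*√309) ≈ 402.32 + 0.022*I)
H - 195363 = √(161858 + I*√309) - 195363 = -195363 + √(161858 + I*√309)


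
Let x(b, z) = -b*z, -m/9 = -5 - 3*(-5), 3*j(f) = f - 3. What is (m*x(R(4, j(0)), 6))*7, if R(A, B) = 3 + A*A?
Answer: 71820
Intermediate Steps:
j(f) = -1 + f/3 (j(f) = (f - 3)/3 = (-3 + f)/3 = -1 + f/3)
m = -90 (m = -9*(-5 - 3*(-5)) = -9*(-5 + 15) = -9*10 = -90)
R(A, B) = 3 + A²
x(b, z) = -b*z
(m*x(R(4, j(0)), 6))*7 = -(-90)*(3 + 4²)*6*7 = -(-90)*(3 + 16)*6*7 = -(-90)*19*6*7 = -90*(-114)*7 = 10260*7 = 71820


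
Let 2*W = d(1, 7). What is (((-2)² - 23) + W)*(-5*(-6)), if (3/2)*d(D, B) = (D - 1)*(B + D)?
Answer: -570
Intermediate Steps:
d(D, B) = 2*(-1 + D)*(B + D)/3 (d(D, B) = 2*((D - 1)*(B + D))/3 = 2*((-1 + D)*(B + D))/3 = 2*(-1 + D)*(B + D)/3)
W = 0 (W = (-⅔*7 - ⅔*1 + (⅔)*1² + (⅔)*7*1)/2 = (-14/3 - ⅔ + (⅔)*1 + 14/3)/2 = (-14/3 - ⅔ + ⅔ + 14/3)/2 = (½)*0 = 0)
(((-2)² - 23) + W)*(-5*(-6)) = (((-2)² - 23) + 0)*(-5*(-6)) = ((4 - 23) + 0)*30 = (-19 + 0)*30 = -19*30 = -570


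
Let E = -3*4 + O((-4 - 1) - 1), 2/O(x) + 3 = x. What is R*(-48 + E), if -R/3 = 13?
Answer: 7046/3 ≈ 2348.7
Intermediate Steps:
R = -39 (R = -3*13 = -39)
O(x) = 2/(-3 + x)
E = -110/9 (E = -3*4 + 2/(-3 + ((-4 - 1) - 1)) = -12 + 2/(-3 + (-5 - 1)) = -12 + 2/(-3 - 6) = -12 + 2/(-9) = -12 + 2*(-⅑) = -12 - 2/9 = -110/9 ≈ -12.222)
R*(-48 + E) = -39*(-48 - 110/9) = -39*(-542/9) = 7046/3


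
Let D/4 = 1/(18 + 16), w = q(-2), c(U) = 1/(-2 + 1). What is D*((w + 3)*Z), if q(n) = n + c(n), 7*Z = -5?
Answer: 0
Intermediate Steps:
Z = -5/7 (Z = (⅐)*(-5) = -5/7 ≈ -0.71429)
c(U) = -1 (c(U) = 1/(-1) = -1)
q(n) = -1 + n (q(n) = n - 1 = -1 + n)
w = -3 (w = -1 - 2 = -3)
D = 2/17 (D = 4/(18 + 16) = 4/34 = 4*(1/34) = 2/17 ≈ 0.11765)
D*((w + 3)*Z) = 2*((-3 + 3)*(-5/7))/17 = 2*(0*(-5/7))/17 = (2/17)*0 = 0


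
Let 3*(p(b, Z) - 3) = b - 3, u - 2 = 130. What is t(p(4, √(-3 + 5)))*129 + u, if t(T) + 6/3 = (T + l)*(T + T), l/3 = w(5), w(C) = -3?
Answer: -14998/3 ≈ -4999.3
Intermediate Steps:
u = 132 (u = 2 + 130 = 132)
l = -9 (l = 3*(-3) = -9)
p(b, Z) = 2 + b/3 (p(b, Z) = 3 + (b - 3)/3 = 3 + (-3 + b)/3 = 3 + (-1 + b/3) = 2 + b/3)
t(T) = -2 + 2*T*(-9 + T) (t(T) = -2 + (T - 9)*(T + T) = -2 + (-9 + T)*(2*T) = -2 + 2*T*(-9 + T))
t(p(4, √(-3 + 5)))*129 + u = (-2 - 18*(2 + (⅓)*4) + 2*(2 + (⅓)*4)²)*129 + 132 = (-2 - 18*(2 + 4/3) + 2*(2 + 4/3)²)*129 + 132 = (-2 - 18*10/3 + 2*(10/3)²)*129 + 132 = (-2 - 60 + 2*(100/9))*129 + 132 = (-2 - 60 + 200/9)*129 + 132 = -358/9*129 + 132 = -15394/3 + 132 = -14998/3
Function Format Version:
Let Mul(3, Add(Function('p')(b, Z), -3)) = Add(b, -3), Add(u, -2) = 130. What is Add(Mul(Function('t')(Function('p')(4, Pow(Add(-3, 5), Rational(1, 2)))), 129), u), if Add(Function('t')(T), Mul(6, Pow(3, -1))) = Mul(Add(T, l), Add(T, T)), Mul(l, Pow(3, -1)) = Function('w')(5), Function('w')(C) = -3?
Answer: Rational(-14998, 3) ≈ -4999.3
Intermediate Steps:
u = 132 (u = Add(2, 130) = 132)
l = -9 (l = Mul(3, -3) = -9)
Function('p')(b, Z) = Add(2, Mul(Rational(1, 3), b)) (Function('p')(b, Z) = Add(3, Mul(Rational(1, 3), Add(b, -3))) = Add(3, Mul(Rational(1, 3), Add(-3, b))) = Add(3, Add(-1, Mul(Rational(1, 3), b))) = Add(2, Mul(Rational(1, 3), b)))
Function('t')(T) = Add(-2, Mul(2, T, Add(-9, T))) (Function('t')(T) = Add(-2, Mul(Add(T, -9), Add(T, T))) = Add(-2, Mul(Add(-9, T), Mul(2, T))) = Add(-2, Mul(2, T, Add(-9, T))))
Add(Mul(Function('t')(Function('p')(4, Pow(Add(-3, 5), Rational(1, 2)))), 129), u) = Add(Mul(Add(-2, Mul(-18, Add(2, Mul(Rational(1, 3), 4))), Mul(2, Pow(Add(2, Mul(Rational(1, 3), 4)), 2))), 129), 132) = Add(Mul(Add(-2, Mul(-18, Add(2, Rational(4, 3))), Mul(2, Pow(Add(2, Rational(4, 3)), 2))), 129), 132) = Add(Mul(Add(-2, Mul(-18, Rational(10, 3)), Mul(2, Pow(Rational(10, 3), 2))), 129), 132) = Add(Mul(Add(-2, -60, Mul(2, Rational(100, 9))), 129), 132) = Add(Mul(Add(-2, -60, Rational(200, 9)), 129), 132) = Add(Mul(Rational(-358, 9), 129), 132) = Add(Rational(-15394, 3), 132) = Rational(-14998, 3)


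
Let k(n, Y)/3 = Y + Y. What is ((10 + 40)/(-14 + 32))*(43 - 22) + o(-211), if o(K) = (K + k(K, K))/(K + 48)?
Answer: 32956/489 ≈ 67.395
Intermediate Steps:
k(n, Y) = 6*Y (k(n, Y) = 3*(Y + Y) = 3*(2*Y) = 6*Y)
o(K) = 7*K/(48 + K) (o(K) = (K + 6*K)/(K + 48) = (7*K)/(48 + K) = 7*K/(48 + K))
((10 + 40)/(-14 + 32))*(43 - 22) + o(-211) = ((10 + 40)/(-14 + 32))*(43 - 22) + 7*(-211)/(48 - 211) = (50/18)*21 + 7*(-211)/(-163) = (50*(1/18))*21 + 7*(-211)*(-1/163) = (25/9)*21 + 1477/163 = 175/3 + 1477/163 = 32956/489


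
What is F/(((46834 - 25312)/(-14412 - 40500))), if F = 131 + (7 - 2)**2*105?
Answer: -25222912/3587 ≈ -7031.8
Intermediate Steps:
F = 2756 (F = 131 + 5**2*105 = 131 + 25*105 = 131 + 2625 = 2756)
F/(((46834 - 25312)/(-14412 - 40500))) = 2756/(((46834 - 25312)/(-14412 - 40500))) = 2756/((21522/(-54912))) = 2756/((21522*(-1/54912))) = 2756/(-3587/9152) = 2756*(-9152/3587) = -25222912/3587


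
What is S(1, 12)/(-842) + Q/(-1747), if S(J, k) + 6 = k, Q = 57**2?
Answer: -1373070/735487 ≈ -1.8669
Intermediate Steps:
Q = 3249
S(J, k) = -6 + k
S(1, 12)/(-842) + Q/(-1747) = (-6 + 12)/(-842) + 3249/(-1747) = 6*(-1/842) + 3249*(-1/1747) = -3/421 - 3249/1747 = -1373070/735487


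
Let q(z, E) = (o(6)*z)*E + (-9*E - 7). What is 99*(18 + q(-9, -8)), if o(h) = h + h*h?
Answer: 307593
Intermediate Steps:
o(h) = h + h**2
q(z, E) = -7 - 9*E + 42*E*z (q(z, E) = ((6*(1 + 6))*z)*E + (-9*E - 7) = ((6*7)*z)*E + (-7 - 9*E) = (42*z)*E + (-7 - 9*E) = 42*E*z + (-7 - 9*E) = -7 - 9*E + 42*E*z)
99*(18 + q(-9, -8)) = 99*(18 + (-7 - 9*(-8) + 42*(-8)*(-9))) = 99*(18 + (-7 + 72 + 3024)) = 99*(18 + 3089) = 99*3107 = 307593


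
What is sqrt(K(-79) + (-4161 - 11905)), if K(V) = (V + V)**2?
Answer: sqrt(8898) ≈ 94.329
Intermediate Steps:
K(V) = 4*V**2 (K(V) = (2*V)**2 = 4*V**2)
sqrt(K(-79) + (-4161 - 11905)) = sqrt(4*(-79)**2 + (-4161 - 11905)) = sqrt(4*6241 - 16066) = sqrt(24964 - 16066) = sqrt(8898)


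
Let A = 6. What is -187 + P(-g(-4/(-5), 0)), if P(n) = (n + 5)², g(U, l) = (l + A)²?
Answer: 774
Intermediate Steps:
g(U, l) = (6 + l)² (g(U, l) = (l + 6)² = (6 + l)²)
P(n) = (5 + n)²
-187 + P(-g(-4/(-5), 0)) = -187 + (5 - (6 + 0)²)² = -187 + (5 - 1*6²)² = -187 + (5 - 1*36)² = -187 + (5 - 36)² = -187 + (-31)² = -187 + 961 = 774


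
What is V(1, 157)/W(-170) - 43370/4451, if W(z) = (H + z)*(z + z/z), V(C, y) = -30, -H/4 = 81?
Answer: -1810460675/185798093 ≈ -9.7442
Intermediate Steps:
H = -324 (H = -4*81 = -324)
W(z) = (1 + z)*(-324 + z) (W(z) = (-324 + z)*(z + z/z) = (-324 + z)*(z + 1) = (-324 + z)*(1 + z) = (1 + z)*(-324 + z))
V(1, 157)/W(-170) - 43370/4451 = -30/(-324 + (-170)² - 323*(-170)) - 43370/4451 = -30/(-324 + 28900 + 54910) - 43370*1/4451 = -30/83486 - 43370/4451 = -30*1/83486 - 43370/4451 = -15/41743 - 43370/4451 = -1810460675/185798093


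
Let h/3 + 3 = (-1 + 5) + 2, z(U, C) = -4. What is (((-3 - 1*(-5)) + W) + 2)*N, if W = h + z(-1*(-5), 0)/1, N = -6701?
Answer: -60309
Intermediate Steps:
h = 9 (h = -9 + 3*((-1 + 5) + 2) = -9 + 3*(4 + 2) = -9 + 3*6 = -9 + 18 = 9)
W = 5 (W = 9 - 4/1 = 9 - 4*1 = 9 - 4 = 5)
(((-3 - 1*(-5)) + W) + 2)*N = (((-3 - 1*(-5)) + 5) + 2)*(-6701) = (((-3 + 5) + 5) + 2)*(-6701) = ((2 + 5) + 2)*(-6701) = (7 + 2)*(-6701) = 9*(-6701) = -60309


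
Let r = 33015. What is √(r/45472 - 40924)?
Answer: I*√107930060554/1624 ≈ 202.29*I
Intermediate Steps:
√(r/45472 - 40924) = √(33015/45472 - 40924) = √(-1860863113/45472) = I*√107930060554/1624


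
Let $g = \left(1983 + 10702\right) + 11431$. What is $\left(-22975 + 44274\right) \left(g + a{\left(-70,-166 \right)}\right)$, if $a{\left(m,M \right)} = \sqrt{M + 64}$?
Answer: $513646684 + 21299 i \sqrt{102} \approx 5.1365 \cdot 10^{8} + 2.1511 \cdot 10^{5} i$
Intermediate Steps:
$a{\left(m,M \right)} = \sqrt{64 + M}$
$g = 24116$ ($g = 12685 + 11431 = 24116$)
$\left(-22975 + 44274\right) \left(g + a{\left(-70,-166 \right)}\right) = \left(-22975 + 44274\right) \left(24116 + \sqrt{64 - 166}\right) = 21299 \left(24116 + \sqrt{-102}\right) = 21299 \left(24116 + i \sqrt{102}\right) = 513646684 + 21299 i \sqrt{102}$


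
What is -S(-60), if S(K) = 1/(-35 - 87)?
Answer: 1/122 ≈ 0.0081967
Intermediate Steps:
S(K) = -1/122 (S(K) = 1/(-122) = -1/122)
-S(-60) = -1*(-1/122) = 1/122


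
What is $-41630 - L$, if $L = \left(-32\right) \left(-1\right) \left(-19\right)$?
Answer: $-41022$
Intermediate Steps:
$L = -608$ ($L = 32 \left(-19\right) = -608$)
$-41630 - L = -41630 - -608 = -41630 + 608 = -41022$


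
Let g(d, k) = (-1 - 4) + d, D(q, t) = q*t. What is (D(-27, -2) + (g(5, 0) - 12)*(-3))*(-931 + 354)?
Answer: -51930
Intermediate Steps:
g(d, k) = -5 + d
(D(-27, -2) + (g(5, 0) - 12)*(-3))*(-931 + 354) = (-27*(-2) + ((-5 + 5) - 12)*(-3))*(-931 + 354) = (54 + (0 - 12)*(-3))*(-577) = (54 - 12*(-3))*(-577) = (54 + 36)*(-577) = 90*(-577) = -51930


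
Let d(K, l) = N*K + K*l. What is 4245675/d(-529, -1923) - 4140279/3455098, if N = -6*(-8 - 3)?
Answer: 3534002568221/1131375295198 ≈ 3.1236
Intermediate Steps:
N = 66 (N = -6*(-11) = 66)
d(K, l) = 66*K + K*l
4245675/d(-529, -1923) - 4140279/3455098 = 4245675/((-529*(66 - 1923))) - 4140279/3455098 = 4245675/((-529*(-1857))) - 4140279*1/3455098 = 4245675/982353 - 4140279/3455098 = 4245675*(1/982353) - 4140279/3455098 = 1415225/327451 - 4140279/3455098 = 3534002568221/1131375295198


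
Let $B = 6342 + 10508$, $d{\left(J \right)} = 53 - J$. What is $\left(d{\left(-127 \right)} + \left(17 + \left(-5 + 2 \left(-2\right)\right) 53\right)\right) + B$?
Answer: $16570$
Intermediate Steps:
$B = 16850$
$\left(d{\left(-127 \right)} + \left(17 + \left(-5 + 2 \left(-2\right)\right) 53\right)\right) + B = \left(\left(53 - -127\right) + \left(17 + \left(-5 + 2 \left(-2\right)\right) 53\right)\right) + 16850 = \left(\left(53 + 127\right) + \left(17 + \left(-5 - 4\right) 53\right)\right) + 16850 = \left(180 + \left(17 - 477\right)\right) + 16850 = \left(180 - 460\right) + 16850 = -280 + 16850 = 16570$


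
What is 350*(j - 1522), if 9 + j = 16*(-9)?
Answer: -586250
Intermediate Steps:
j = -153 (j = -9 + 16*(-9) = -9 - 144 = -153)
350*(j - 1522) = 350*(-153 - 1522) = 350*(-1675) = -586250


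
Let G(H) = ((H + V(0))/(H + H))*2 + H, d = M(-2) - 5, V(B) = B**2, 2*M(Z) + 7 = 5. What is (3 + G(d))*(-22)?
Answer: 44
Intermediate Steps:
M(Z) = -1 (M(Z) = -7/2 + (1/2)*5 = -7/2 + 5/2 = -1)
d = -6 (d = -1 - 5 = -6)
G(H) = 1 + H (G(H) = ((H + 0**2)/(H + H))*2 + H = ((H + 0)/((2*H)))*2 + H = (H*(1/(2*H)))*2 + H = (1/2)*2 + H = 1 + H)
(3 + G(d))*(-22) = (3 + (1 - 6))*(-22) = (3 - 5)*(-22) = -2*(-22) = 44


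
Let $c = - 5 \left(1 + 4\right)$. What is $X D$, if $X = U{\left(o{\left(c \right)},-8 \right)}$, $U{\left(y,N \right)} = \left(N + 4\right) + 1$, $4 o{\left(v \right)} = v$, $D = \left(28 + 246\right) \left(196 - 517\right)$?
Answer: $263862$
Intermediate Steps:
$c = -25$ ($c = \left(-5\right) 5 = -25$)
$D = -87954$ ($D = 274 \left(-321\right) = -87954$)
$o{\left(v \right)} = \frac{v}{4}$
$U{\left(y,N \right)} = 5 + N$ ($U{\left(y,N \right)} = \left(4 + N\right) + 1 = 5 + N$)
$X = -3$ ($X = 5 - 8 = -3$)
$X D = \left(-3\right) \left(-87954\right) = 263862$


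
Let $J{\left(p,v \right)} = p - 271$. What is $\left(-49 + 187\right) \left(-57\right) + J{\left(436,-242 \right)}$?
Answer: $-7701$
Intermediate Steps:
$J{\left(p,v \right)} = -271 + p$
$\left(-49 + 187\right) \left(-57\right) + J{\left(436,-242 \right)} = \left(-49 + 187\right) \left(-57\right) + \left(-271 + 436\right) = 138 \left(-57\right) + 165 = -7866 + 165 = -7701$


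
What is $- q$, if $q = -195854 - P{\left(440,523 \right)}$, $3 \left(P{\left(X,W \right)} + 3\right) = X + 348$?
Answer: $\frac{588341}{3} \approx 1.9611 \cdot 10^{5}$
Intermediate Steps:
$P{\left(X,W \right)} = 113 + \frac{X}{3}$ ($P{\left(X,W \right)} = -3 + \frac{X + 348}{3} = -3 + \frac{348 + X}{3} = -3 + \left(116 + \frac{X}{3}\right) = 113 + \frac{X}{3}$)
$q = - \frac{588341}{3}$ ($q = -195854 - \left(113 + \frac{1}{3} \cdot 440\right) = -195854 - \left(113 + \frac{440}{3}\right) = -195854 - \frac{779}{3} = - \frac{588341}{3} \approx -1.9611 \cdot 10^{5}$)
$- q = \left(-1\right) \left(- \frac{588341}{3}\right) = \frac{588341}{3}$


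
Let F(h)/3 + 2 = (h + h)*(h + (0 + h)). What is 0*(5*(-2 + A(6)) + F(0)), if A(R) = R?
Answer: 0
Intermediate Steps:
F(h) = -6 + 12*h² (F(h) = -6 + 3*((h + h)*(h + (0 + h))) = -6 + 3*((2*h)*(h + h)) = -6 + 3*((2*h)*(2*h)) = -6 + 3*(4*h²) = -6 + 12*h²)
0*(5*(-2 + A(6)) + F(0)) = 0*(5*(-2 + 6) + (-6 + 12*0²)) = 0*(5*4 + (-6 + 12*0)) = 0*(20 + (-6 + 0)) = 0*(20 - 6) = 0*14 = 0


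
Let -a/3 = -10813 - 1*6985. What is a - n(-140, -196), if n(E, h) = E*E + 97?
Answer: 33697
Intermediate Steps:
a = 53394 (a = -3*(-10813 - 1*6985) = -3*(-10813 - 6985) = -3*(-17798) = 53394)
n(E, h) = 97 + E² (n(E, h) = E² + 97 = 97 + E²)
a - n(-140, -196) = 53394 - (97 + (-140)²) = 53394 - (97 + 19600) = 53394 - 1*19697 = 53394 - 19697 = 33697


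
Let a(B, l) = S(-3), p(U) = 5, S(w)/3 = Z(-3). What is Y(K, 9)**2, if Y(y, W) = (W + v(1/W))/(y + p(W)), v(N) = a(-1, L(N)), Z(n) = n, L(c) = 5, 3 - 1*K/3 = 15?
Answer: 0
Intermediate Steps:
K = -36 (K = 9 - 3*15 = 9 - 45 = -36)
S(w) = -9 (S(w) = 3*(-3) = -9)
a(B, l) = -9
v(N) = -9
Y(y, W) = (-9 + W)/(5 + y) (Y(y, W) = (W - 9)/(y + 5) = (-9 + W)/(5 + y))
Y(K, 9)**2 = ((-9 + 9)/(5 - 36))**2 = (0/(-31))**2 = (-1/31*0)**2 = 0**2 = 0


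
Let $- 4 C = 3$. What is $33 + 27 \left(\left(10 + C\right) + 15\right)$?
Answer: $\frac{2751}{4} \approx 687.75$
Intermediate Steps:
$C = - \frac{3}{4}$ ($C = \left(- \frac{1}{4}\right) 3 = - \frac{3}{4} \approx -0.75$)
$33 + 27 \left(\left(10 + C\right) + 15\right) = 33 + 27 \left(\left(10 - \frac{3}{4}\right) + 15\right) = 33 + 27 \left(\frac{37}{4} + 15\right) = 33 + 27 \cdot \frac{97}{4} = 33 + \frac{2619}{4} = \frac{2751}{4}$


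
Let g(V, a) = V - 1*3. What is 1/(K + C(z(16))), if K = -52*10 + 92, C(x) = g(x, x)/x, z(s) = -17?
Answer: -17/7256 ≈ -0.0023429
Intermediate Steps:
g(V, a) = -3 + V (g(V, a) = V - 3 = -3 + V)
C(x) = (-3 + x)/x
K = -428 (K = -520 + 92 = -428)
1/(K + C(z(16))) = 1/(-428 + (-3 - 17)/(-17)) = 1/(-428 - 1/17*(-20)) = 1/(-428 + 20/17) = 1/(-7256/17) = -17/7256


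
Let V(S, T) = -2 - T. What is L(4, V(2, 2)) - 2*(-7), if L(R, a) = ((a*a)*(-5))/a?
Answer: 34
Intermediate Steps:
L(R, a) = -5*a (L(R, a) = (a²*(-5))/a = (-5*a²)/a = -5*a)
L(4, V(2, 2)) - 2*(-7) = -5*(-2 - 1*2) - 2*(-7) = -5*(-2 - 2) + 14 = -5*(-4) + 14 = 20 + 14 = 34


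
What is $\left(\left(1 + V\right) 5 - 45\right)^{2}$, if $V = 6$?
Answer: $100$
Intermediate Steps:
$\left(\left(1 + V\right) 5 - 45\right)^{2} = \left(\left(1 + 6\right) 5 - 45\right)^{2} = \left(7 \cdot 5 - 45\right)^{2} = \left(35 - 45\right)^{2} = \left(-10\right)^{2} = 100$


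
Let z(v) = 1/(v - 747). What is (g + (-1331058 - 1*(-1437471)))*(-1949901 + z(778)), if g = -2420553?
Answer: 139882658590200/31 ≈ 4.5123e+12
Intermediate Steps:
z(v) = 1/(-747 + v)
(g + (-1331058 - 1*(-1437471)))*(-1949901 + z(778)) = (-2420553 + (-1331058 - 1*(-1437471)))*(-1949901 + 1/(-747 + 778)) = (-2420553 + (-1331058 + 1437471))*(-1949901 + 1/31) = (-2420553 + 106413)*(-1949901 + 1/31) = -2314140*(-60446930/31) = 139882658590200/31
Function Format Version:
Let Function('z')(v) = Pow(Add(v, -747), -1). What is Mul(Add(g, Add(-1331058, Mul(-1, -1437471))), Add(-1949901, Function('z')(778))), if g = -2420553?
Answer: Rational(139882658590200, 31) ≈ 4.5123e+12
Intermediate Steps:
Function('z')(v) = Pow(Add(-747, v), -1)
Mul(Add(g, Add(-1331058, Mul(-1, -1437471))), Add(-1949901, Function('z')(778))) = Mul(Add(-2420553, Add(-1331058, Mul(-1, -1437471))), Add(-1949901, Pow(Add(-747, 778), -1))) = Mul(Add(-2420553, Add(-1331058, 1437471)), Add(-1949901, Pow(31, -1))) = Mul(Add(-2420553, 106413), Add(-1949901, Rational(1, 31))) = Mul(-2314140, Rational(-60446930, 31)) = Rational(139882658590200, 31)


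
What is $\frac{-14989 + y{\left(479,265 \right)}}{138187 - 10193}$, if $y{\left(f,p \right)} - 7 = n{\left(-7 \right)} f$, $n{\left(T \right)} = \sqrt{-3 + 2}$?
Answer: $- \frac{7491}{63997} + \frac{479 i}{127994} \approx -0.11705 + 0.0037424 i$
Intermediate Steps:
$n{\left(T \right)} = i$ ($n{\left(T \right)} = \sqrt{-1} = i$)
$y{\left(f,p \right)} = 7 + i f$
$\frac{-14989 + y{\left(479,265 \right)}}{138187 - 10193} = \frac{-14989 + \left(7 + i 479\right)}{138187 - 10193} = \frac{-14989 + \left(7 + 479 i\right)}{127994} = \left(-14982 + 479 i\right) \frac{1}{127994} = - \frac{7491}{63997} + \frac{479 i}{127994}$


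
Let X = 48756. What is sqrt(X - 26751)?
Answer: 3*sqrt(2445) ≈ 148.34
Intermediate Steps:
sqrt(X - 26751) = sqrt(48756 - 26751) = sqrt(22005) = 3*sqrt(2445)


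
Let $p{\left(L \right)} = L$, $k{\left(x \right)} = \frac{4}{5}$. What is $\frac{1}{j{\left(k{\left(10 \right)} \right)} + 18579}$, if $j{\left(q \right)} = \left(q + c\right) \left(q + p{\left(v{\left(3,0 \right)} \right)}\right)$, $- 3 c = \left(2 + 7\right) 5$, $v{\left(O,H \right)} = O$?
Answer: $\frac{25}{463126} \approx 5.3981 \cdot 10^{-5}$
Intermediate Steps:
$k{\left(x \right)} = \frac{4}{5}$ ($k{\left(x \right)} = 4 \cdot \frac{1}{5} = \frac{4}{5}$)
$c = -15$ ($c = - \frac{\left(2 + 7\right) 5}{3} = - \frac{9 \cdot 5}{3} = \left(- \frac{1}{3}\right) 45 = -15$)
$j{\left(q \right)} = \left(-15 + q\right) \left(3 + q\right)$ ($j{\left(q \right)} = \left(q - 15\right) \left(q + 3\right) = \left(-15 + q\right) \left(3 + q\right)$)
$\frac{1}{j{\left(k{\left(10 \right)} \right)} + 18579} = \frac{1}{\left(-45 + \left(\frac{4}{5}\right)^{2} - \frac{48}{5}\right) + 18579} = \frac{1}{\left(-45 + \frac{16}{25} - \frac{48}{5}\right) + 18579} = \frac{1}{- \frac{1349}{25} + 18579} = \frac{1}{\frac{463126}{25}} = \frac{25}{463126}$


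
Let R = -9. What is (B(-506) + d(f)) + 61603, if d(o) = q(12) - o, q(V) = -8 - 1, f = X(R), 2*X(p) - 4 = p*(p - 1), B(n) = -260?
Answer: 61287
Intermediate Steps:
X(p) = 2 + p*(-1 + p)/2 (X(p) = 2 + (p*(p - 1))/2 = 2 + (p*(-1 + p))/2 = 2 + p*(-1 + p)/2)
f = 47 (f = 2 + (½)*(-9)² - ½*(-9) = 2 + (½)*81 + 9/2 = 2 + 81/2 + 9/2 = 47)
q(V) = -9
d(o) = -9 - o
(B(-506) + d(f)) + 61603 = (-260 + (-9 - 1*47)) + 61603 = (-260 + (-9 - 47)) + 61603 = (-260 - 56) + 61603 = -316 + 61603 = 61287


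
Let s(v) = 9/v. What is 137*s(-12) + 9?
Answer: -375/4 ≈ -93.750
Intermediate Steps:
137*s(-12) + 9 = 137*(9/(-12)) + 9 = 137*(9*(-1/12)) + 9 = 137*(-3/4) + 9 = -411/4 + 9 = -375/4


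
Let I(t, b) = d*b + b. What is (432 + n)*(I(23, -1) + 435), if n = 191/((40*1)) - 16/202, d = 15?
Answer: 739221169/4040 ≈ 1.8298e+5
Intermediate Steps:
I(t, b) = 16*b (I(t, b) = 15*b + b = 16*b)
n = 18971/4040 (n = 191/40 - 16*1/202 = 191*(1/40) - 8/101 = 191/40 - 8/101 = 18971/4040 ≈ 4.6958)
(432 + n)*(I(23, -1) + 435) = (432 + 18971/4040)*(16*(-1) + 435) = 1764251*(-16 + 435)/4040 = (1764251/4040)*419 = 739221169/4040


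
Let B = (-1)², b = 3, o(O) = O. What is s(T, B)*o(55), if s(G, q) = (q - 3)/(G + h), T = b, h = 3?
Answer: -55/3 ≈ -18.333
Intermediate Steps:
T = 3
B = 1
s(G, q) = (-3 + q)/(3 + G) (s(G, q) = (q - 3)/(G + 3) = (-3 + q)/(3 + G))
s(T, B)*o(55) = ((-3 + 1)/(3 + 3))*55 = (-2/6)*55 = ((⅙)*(-2))*55 = -⅓*55 = -55/3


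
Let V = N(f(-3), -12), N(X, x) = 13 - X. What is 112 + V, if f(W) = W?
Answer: 128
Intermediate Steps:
V = 16 (V = 13 - 1*(-3) = 13 + 3 = 16)
112 + V = 112 + 16 = 128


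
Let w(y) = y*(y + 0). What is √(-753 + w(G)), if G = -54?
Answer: √2163 ≈ 46.508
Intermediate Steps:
w(y) = y² (w(y) = y*y = y²)
√(-753 + w(G)) = √(-753 + (-54)²) = √(-753 + 2916) = √2163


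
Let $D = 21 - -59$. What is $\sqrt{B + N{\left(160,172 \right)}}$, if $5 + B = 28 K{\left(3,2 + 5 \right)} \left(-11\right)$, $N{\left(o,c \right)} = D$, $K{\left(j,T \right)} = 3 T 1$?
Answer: $i \sqrt{6393} \approx 79.956 i$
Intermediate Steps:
$K{\left(j,T \right)} = 3 T$
$D = 80$ ($D = 21 + 59 = 80$)
$N{\left(o,c \right)} = 80$
$B = -6473$ ($B = -5 + 28 \cdot 3 \left(2 + 5\right) \left(-11\right) = -5 + 28 \cdot 3 \cdot 7 \left(-11\right) = -5 + 28 \cdot 21 \left(-11\right) = -5 + 588 \left(-11\right) = -5 - 6468 = -6473$)
$\sqrt{B + N{\left(160,172 \right)}} = \sqrt{-6473 + 80} = \sqrt{-6393} = i \sqrt{6393}$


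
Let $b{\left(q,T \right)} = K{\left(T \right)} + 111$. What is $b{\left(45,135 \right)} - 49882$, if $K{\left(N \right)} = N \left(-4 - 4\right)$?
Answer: $-50851$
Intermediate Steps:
$K{\left(N \right)} = - 8 N$ ($K{\left(N \right)} = N \left(-8\right) = - 8 N$)
$b{\left(q,T \right)} = 111 - 8 T$ ($b{\left(q,T \right)} = - 8 T + 111 = 111 - 8 T$)
$b{\left(45,135 \right)} - 49882 = \left(111 - 1080\right) - 49882 = -969 - 49882 = -50851$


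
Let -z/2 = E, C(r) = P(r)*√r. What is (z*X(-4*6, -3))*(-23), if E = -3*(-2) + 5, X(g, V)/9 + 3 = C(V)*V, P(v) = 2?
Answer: -13662 - 27324*I*√3 ≈ -13662.0 - 47327.0*I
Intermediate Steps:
C(r) = 2*√r
X(g, V) = -27 + 18*V^(3/2) (X(g, V) = -27 + 9*((2*√V)*V) = -27 + 9*(2*V^(3/2)) = -27 + 18*V^(3/2))
E = 11 (E = 6 + 5 = 11)
z = -22 (z = -2*11 = -22)
(z*X(-4*6, -3))*(-23) = -22*(-27 + 18*(-3)^(3/2))*(-23) = -22*(-27 + 18*(-3*I*√3))*(-23) = -22*(-27 - 54*I*√3)*(-23) = (594 + 1188*I*√3)*(-23) = -13662 - 27324*I*√3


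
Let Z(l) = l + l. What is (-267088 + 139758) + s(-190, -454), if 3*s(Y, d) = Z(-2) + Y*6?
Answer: -383134/3 ≈ -1.2771e+5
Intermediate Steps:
Z(l) = 2*l
s(Y, d) = -4/3 + 2*Y (s(Y, d) = (2*(-2) + Y*6)/3 = (-4 + 6*Y)/3 = -4/3 + 2*Y)
(-267088 + 139758) + s(-190, -454) = (-267088 + 139758) + (-4/3 + 2*(-190)) = -127330 + (-4/3 - 380) = -127330 - 1144/3 = -383134/3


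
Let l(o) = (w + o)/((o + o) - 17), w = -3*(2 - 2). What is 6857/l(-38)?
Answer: 637701/38 ≈ 16782.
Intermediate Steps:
w = 0 (w = -3*0 = 0)
l(o) = o/(-17 + 2*o) (l(o) = (0 + o)/((o + o) - 17) = o/(2*o - 17) = o/(-17 + 2*o))
6857/l(-38) = 6857/((-38/(-17 + 2*(-38)))) = 6857/((-38/(-17 - 76))) = 6857/((-38/(-93))) = 6857/((-38*(-1/93))) = 6857/(38/93) = 6857*(93/38) = 637701/38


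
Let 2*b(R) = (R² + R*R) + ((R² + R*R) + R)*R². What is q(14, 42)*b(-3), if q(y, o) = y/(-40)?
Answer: -1071/40 ≈ -26.775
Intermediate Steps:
q(y, o) = -y/40 (q(y, o) = y*(-1/40) = -y/40)
b(R) = R² + R²*(R + 2*R²)/2 (b(R) = ((R² + R*R) + ((R² + R*R) + R)*R²)/2 = ((R² + R²) + ((R² + R²) + R)*R²)/2 = (2*R² + (2*R² + R)*R²)/2 = (2*R² + (R + 2*R²)*R²)/2 = (2*R² + R²*(R + 2*R²))/2 = R² + R²*(R + 2*R²)/2)
q(14, 42)*b(-3) = (-1/40*14)*((-3)²*(1 + (-3)² + (½)*(-3))) = -63*(1 + 9 - 3/2)/20 = -63*17/(20*2) = -7/20*153/2 = -1071/40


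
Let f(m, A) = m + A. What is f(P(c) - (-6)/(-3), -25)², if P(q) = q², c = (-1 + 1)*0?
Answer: 729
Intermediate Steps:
c = 0 (c = 0*0 = 0)
f(m, A) = A + m
f(P(c) - (-6)/(-3), -25)² = (-25 + (0² - (-6)/(-3)))² = (-25 + (0 - (-6)*(-1)/3))² = (-25 + (0 - 1*2))² = (-25 + (0 - 2))² = (-25 - 2)² = (-27)² = 729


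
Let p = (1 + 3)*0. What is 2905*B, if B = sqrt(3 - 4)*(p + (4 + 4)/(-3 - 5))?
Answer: -2905*I ≈ -2905.0*I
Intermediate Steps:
p = 0 (p = 4*0 = 0)
B = -I (B = sqrt(3 - 4)*(0 + (4 + 4)/(-3 - 5)) = sqrt(-1)*(0 + 8/(-8)) = I*(0 + 8*(-1/8)) = I*(0 - 1) = I*(-1) = -I ≈ -1.0*I)
2905*B = 2905*(-I) = -2905*I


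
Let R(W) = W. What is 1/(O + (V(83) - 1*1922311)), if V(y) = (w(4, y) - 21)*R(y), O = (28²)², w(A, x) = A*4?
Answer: -1/1308070 ≈ -7.6448e-7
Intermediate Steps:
w(A, x) = 4*A
O = 614656 (O = 784² = 614656)
V(y) = -5*y (V(y) = (4*4 - 21)*y = (16 - 21)*y = -5*y)
1/(O + (V(83) - 1*1922311)) = 1/(614656 + (-5*83 - 1*1922311)) = 1/(614656 + (-415 - 1922311)) = 1/(614656 - 1922726) = 1/(-1308070) = -1/1308070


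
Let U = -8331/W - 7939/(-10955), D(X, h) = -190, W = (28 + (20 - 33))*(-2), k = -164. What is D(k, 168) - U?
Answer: -2052637/4382 ≈ -468.42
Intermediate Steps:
W = -30 (W = (28 - 13)*(-2) = 15*(-2) = -30)
U = 1220057/4382 (U = -8331/(-30) - 7939/(-10955) = -8331*(-1/30) - 7939*(-1/10955) = 2777/10 + 7939/10955 = 1220057/4382 ≈ 278.42)
D(k, 168) - U = -190 - 1*1220057/4382 = -190 - 1220057/4382 = -2052637/4382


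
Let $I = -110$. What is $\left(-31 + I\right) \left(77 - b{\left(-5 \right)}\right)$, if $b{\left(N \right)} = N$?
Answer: $-11562$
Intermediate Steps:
$\left(-31 + I\right) \left(77 - b{\left(-5 \right)}\right) = \left(-31 - 110\right) \left(77 - -5\right) = - 141 \left(77 + 5\right) = \left(-141\right) 82 = -11562$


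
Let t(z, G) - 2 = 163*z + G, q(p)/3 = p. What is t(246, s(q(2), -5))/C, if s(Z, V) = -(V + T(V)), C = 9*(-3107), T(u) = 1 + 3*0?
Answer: -4456/3107 ≈ -1.4342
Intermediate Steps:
T(u) = 1 (T(u) = 1 + 0 = 1)
q(p) = 3*p
C = -27963
s(Z, V) = -1 - V (s(Z, V) = -(V + 1) = -(1 + V) = -1 - V)
t(z, G) = 2 + G + 163*z (t(z, G) = 2 + (163*z + G) = 2 + (G + 163*z) = 2 + G + 163*z)
t(246, s(q(2), -5))/C = (2 + (-1 - 1*(-5)) + 163*246)/(-27963) = (2 + (-1 + 5) + 40098)*(-1/27963) = (2 + 4 + 40098)*(-1/27963) = 40104*(-1/27963) = -4456/3107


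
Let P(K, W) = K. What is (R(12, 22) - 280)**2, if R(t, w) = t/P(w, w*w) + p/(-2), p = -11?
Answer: 36324729/484 ≈ 75051.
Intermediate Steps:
R(t, w) = 11/2 + t/w (R(t, w) = t/w - 11/(-2) = t/w - 11*(-1/2) = t/w + 11/2 = 11/2 + t/w)
(R(12, 22) - 280)**2 = ((11/2 + 12/22) - 280)**2 = ((11/2 + 12*(1/22)) - 280)**2 = ((11/2 + 6/11) - 280)**2 = (133/22 - 280)**2 = (-6027/22)**2 = 36324729/484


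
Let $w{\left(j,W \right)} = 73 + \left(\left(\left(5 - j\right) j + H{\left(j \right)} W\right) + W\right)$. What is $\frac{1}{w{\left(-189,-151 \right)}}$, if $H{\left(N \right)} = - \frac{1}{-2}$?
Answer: $- \frac{2}{73639} \approx -2.716 \cdot 10^{-5}$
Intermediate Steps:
$H{\left(N \right)} = \frac{1}{2}$ ($H{\left(N \right)} = \left(-1\right) \left(- \frac{1}{2}\right) = \frac{1}{2}$)
$w{\left(j,W \right)} = 73 + \frac{3 W}{2} + j \left(5 - j\right)$ ($w{\left(j,W \right)} = 73 + \left(\left(\left(5 - j\right) j + \frac{W}{2}\right) + W\right) = 73 + \left(\left(j \left(5 - j\right) + \frac{W}{2}\right) + W\right) = 73 + \left(\left(\frac{W}{2} + j \left(5 - j\right)\right) + W\right) = 73 + \left(\frac{3 W}{2} + j \left(5 - j\right)\right) = 73 + \frac{3 W}{2} + j \left(5 - j\right)$)
$\frac{1}{w{\left(-189,-151 \right)}} = \frac{1}{73 - \left(-189\right)^{2} + 5 \left(-189\right) + \frac{3}{2} \left(-151\right)} = \frac{1}{73 - 35721 - 945 - \frac{453}{2}} = \frac{1}{- \frac{73639}{2}} = - \frac{2}{73639}$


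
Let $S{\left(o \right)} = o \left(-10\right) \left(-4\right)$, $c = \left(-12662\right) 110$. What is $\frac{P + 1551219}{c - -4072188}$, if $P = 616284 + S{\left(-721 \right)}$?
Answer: $\frac{73747}{92392} \approx 0.7982$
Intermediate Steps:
$c = -1392820$
$S{\left(o \right)} = 40 o$ ($S{\left(o \right)} = - 10 o \left(-4\right) = 40 o$)
$P = 587444$ ($P = 616284 + 40 \left(-721\right) = 616284 - 28840 = 587444$)
$\frac{P + 1551219}{c - -4072188} = \frac{587444 + 1551219}{-1392820 - -4072188} = \frac{2138663}{-1392820 + 4072188} = \frac{2138663}{2679368} = 2138663 \cdot \frac{1}{2679368} = \frac{73747}{92392}$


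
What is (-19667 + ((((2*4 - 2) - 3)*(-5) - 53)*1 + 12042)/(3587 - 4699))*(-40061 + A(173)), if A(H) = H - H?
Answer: 438300951179/556 ≈ 7.8831e+8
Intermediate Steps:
A(H) = 0
(-19667 + ((((2*4 - 2) - 3)*(-5) - 53)*1 + 12042)/(3587 - 4699))*(-40061 + A(173)) = (-19667 + ((((2*4 - 2) - 3)*(-5) - 53)*1 + 12042)/(3587 - 4699))*(-40061 + 0) = (-19667 + ((((8 - 2) - 3)*(-5) - 53)*1 + 12042)/(-1112))*(-40061) = (-19667 + (((6 - 3)*(-5) - 53)*1 + 12042)*(-1/1112))*(-40061) = (-19667 + ((3*(-5) - 53)*1 + 12042)*(-1/1112))*(-40061) = (-19667 + ((-15 - 53)*1 + 12042)*(-1/1112))*(-40061) = (-19667 + (-68*1 + 12042)*(-1/1112))*(-40061) = (-19667 + (-68 + 12042)*(-1/1112))*(-40061) = (-19667 + 11974*(-1/1112))*(-40061) = (-19667 - 5987/556)*(-40061) = -10940839/556*(-40061) = 438300951179/556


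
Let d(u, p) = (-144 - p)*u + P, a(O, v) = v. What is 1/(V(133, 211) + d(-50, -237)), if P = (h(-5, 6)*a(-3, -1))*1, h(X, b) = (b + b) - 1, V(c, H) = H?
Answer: -1/4450 ≈ -0.00022472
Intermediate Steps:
h(X, b) = -1 + 2*b (h(X, b) = 2*b - 1 = -1 + 2*b)
P = -11 (P = ((-1 + 2*6)*(-1))*1 = ((-1 + 12)*(-1))*1 = (11*(-1))*1 = -11*1 = -11)
d(u, p) = -11 + u*(-144 - p) (d(u, p) = (-144 - p)*u - 11 = u*(-144 - p) - 11 = -11 + u*(-144 - p))
1/(V(133, 211) + d(-50, -237)) = 1/(211 + (-11 - 144*(-50) - 1*(-237)*(-50))) = 1/(211 + (-11 + 7200 - 11850)) = 1/(211 - 4661) = 1/(-4450) = -1/4450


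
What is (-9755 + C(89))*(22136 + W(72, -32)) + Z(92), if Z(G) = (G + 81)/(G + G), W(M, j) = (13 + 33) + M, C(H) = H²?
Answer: -7509745651/184 ≈ -4.0814e+7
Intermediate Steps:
W(M, j) = 46 + M
Z(G) = (81 + G)/(2*G) (Z(G) = (81 + G)/((2*G)) = (81 + G)*(1/(2*G)) = (81 + G)/(2*G))
(-9755 + C(89))*(22136 + W(72, -32)) + Z(92) = (-9755 + 89²)*(22136 + (46 + 72)) + (½)*(81 + 92)/92 = (-9755 + 7921)*(22136 + 118) + (½)*(1/92)*173 = -1834*22254 + 173/184 = -40813836 + 173/184 = -7509745651/184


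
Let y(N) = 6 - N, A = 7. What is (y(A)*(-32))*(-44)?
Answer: -1408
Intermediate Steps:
(y(A)*(-32))*(-44) = ((6 - 1*7)*(-32))*(-44) = ((6 - 7)*(-32))*(-44) = -1*(-32)*(-44) = 32*(-44) = -1408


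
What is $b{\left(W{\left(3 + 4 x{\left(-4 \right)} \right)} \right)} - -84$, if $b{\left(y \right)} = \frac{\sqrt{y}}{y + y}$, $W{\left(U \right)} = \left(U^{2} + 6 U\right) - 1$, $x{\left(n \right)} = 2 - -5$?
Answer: $84 + \frac{\sqrt{1146}}{2292} \approx 84.015$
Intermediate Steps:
$x{\left(n \right)} = 7$ ($x{\left(n \right)} = 2 + 5 = 7$)
$W{\left(U \right)} = -1 + U^{2} + 6 U$
$b{\left(y \right)} = \frac{1}{2 \sqrt{y}}$ ($b{\left(y \right)} = \frac{\sqrt{y}}{2 y} = \frac{1}{2 y} \sqrt{y} = \frac{1}{2 \sqrt{y}}$)
$b{\left(W{\left(3 + 4 x{\left(-4 \right)} \right)} \right)} - -84 = \frac{1}{2 \sqrt{-1 + \left(3 + 4 \cdot 7\right)^{2} + 6 \left(3 + 4 \cdot 7\right)}} - -84 = \frac{1}{2 \sqrt{-1 + \left(3 + 28\right)^{2} + 6 \left(3 + 28\right)}} + 84 = \frac{1}{2 \sqrt{-1 + 31^{2} + 6 \cdot 31}} + 84 = \frac{1}{2 \sqrt{-1 + 961 + 186}} + 84 = \frac{1}{2 \sqrt{1146}} + 84 = \frac{\frac{1}{1146} \sqrt{1146}}{2} + 84 = \frac{\sqrt{1146}}{2292} + 84 = 84 + \frac{\sqrt{1146}}{2292}$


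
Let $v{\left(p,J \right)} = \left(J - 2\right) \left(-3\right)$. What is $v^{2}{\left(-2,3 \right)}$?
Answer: $9$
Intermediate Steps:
$v{\left(p,J \right)} = 6 - 3 J$ ($v{\left(p,J \right)} = \left(-2 + J\right) \left(-3\right) = 6 - 3 J$)
$v^{2}{\left(-2,3 \right)} = \left(6 - 9\right)^{2} = \left(-3\right)^{2} = 9$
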